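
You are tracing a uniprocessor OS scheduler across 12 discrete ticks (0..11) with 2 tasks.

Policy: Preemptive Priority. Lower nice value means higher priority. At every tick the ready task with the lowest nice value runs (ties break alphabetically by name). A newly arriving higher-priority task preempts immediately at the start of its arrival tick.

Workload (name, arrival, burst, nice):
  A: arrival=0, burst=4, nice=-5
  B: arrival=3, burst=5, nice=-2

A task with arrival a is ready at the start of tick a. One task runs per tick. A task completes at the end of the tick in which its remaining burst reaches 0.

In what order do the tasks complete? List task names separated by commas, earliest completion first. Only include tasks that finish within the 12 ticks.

t=0: ready={A} → run A
t=1: ready={A} → run A
t=2: ready={A} → run A
t=3: ready={A,B} → run A
t=4: ready={B} → run B
t=5: ready={B} → run B
t=6: ready={B} → run B
t=7: ready={B} → run B
t=8: ready={B} → run B
t=9: (idle)
t=10: (idle)
t=11: (idle)

completion order = A, B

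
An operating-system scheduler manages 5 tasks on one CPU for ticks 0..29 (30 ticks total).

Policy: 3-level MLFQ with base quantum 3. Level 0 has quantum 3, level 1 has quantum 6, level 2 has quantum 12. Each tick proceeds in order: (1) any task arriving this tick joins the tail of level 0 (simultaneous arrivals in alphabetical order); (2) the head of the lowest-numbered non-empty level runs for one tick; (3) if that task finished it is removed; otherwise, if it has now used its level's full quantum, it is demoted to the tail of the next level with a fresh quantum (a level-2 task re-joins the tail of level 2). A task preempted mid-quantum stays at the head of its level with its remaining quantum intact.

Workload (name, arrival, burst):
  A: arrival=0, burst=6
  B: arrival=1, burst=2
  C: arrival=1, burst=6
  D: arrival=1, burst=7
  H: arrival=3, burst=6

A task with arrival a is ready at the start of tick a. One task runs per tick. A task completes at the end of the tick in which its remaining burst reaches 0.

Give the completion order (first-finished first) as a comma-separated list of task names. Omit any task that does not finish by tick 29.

completion order = B, A, C, D, H

t=0: L0/L1/L2 = A/-/- → run A
t=1: L0/L1/L2 = ABCD/-/- → run A
t=2: L0/L1/L2 = ABCD/-/- → run A
t=3: L0/L1/L2 = BCDH/A/- → run B
t=4: L0/L1/L2 = BCDH/A/- → run B
t=5: L0/L1/L2 = CDH/A/- → run C
t=6: L0/L1/L2 = CDH/A/- → run C
t=7: L0/L1/L2 = CDH/A/- → run C
t=8: L0/L1/L2 = DH/AC/- → run D
t=9: L0/L1/L2 = DH/AC/- → run D
t=10: L0/L1/L2 = DH/AC/- → run D
t=11: L0/L1/L2 = H/ACD/- → run H
t=12: L0/L1/L2 = H/ACD/- → run H
t=13: L0/L1/L2 = H/ACD/- → run H
t=14: L0/L1/L2 = -/ACDH/- → run A
t=15: L0/L1/L2 = -/ACDH/- → run A
t=16: L0/L1/L2 = -/ACDH/- → run A
t=17: L0/L1/L2 = -/CDH/- → run C
t=18: L0/L1/L2 = -/CDH/- → run C
t=19: L0/L1/L2 = -/CDH/- → run C
t=20: L0/L1/L2 = -/DH/- → run D
t=21: L0/L1/L2 = -/DH/- → run D
t=22: L0/L1/L2 = -/DH/- → run D
t=23: L0/L1/L2 = -/DH/- → run D
t=24: L0/L1/L2 = -/H/- → run H
t=25: L0/L1/L2 = -/H/- → run H
t=26: L0/L1/L2 = -/H/- → run H
t=27: (idle)
t=28: (idle)
t=29: (idle)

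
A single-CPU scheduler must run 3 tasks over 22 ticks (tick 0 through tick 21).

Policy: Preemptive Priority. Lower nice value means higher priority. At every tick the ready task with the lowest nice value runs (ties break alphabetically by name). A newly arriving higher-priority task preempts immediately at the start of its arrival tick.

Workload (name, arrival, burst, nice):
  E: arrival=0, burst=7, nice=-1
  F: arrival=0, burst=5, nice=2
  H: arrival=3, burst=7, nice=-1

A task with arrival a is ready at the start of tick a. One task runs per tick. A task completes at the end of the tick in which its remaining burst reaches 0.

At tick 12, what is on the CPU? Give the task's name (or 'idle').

running at tick 12 = H

t=0: ready={E,F} → run E
t=1: ready={E,F} → run E
t=2: ready={E,F} → run E
t=3: ready={E,F,H} → run E
t=4: ready={E,F,H} → run E
t=5: ready={E,F,H} → run E
t=6: ready={E,F,H} → run E
t=7: ready={F,H} → run H
t=8: ready={F,H} → run H
t=9: ready={F,H} → run H
t=10: ready={F,H} → run H
t=11: ready={F,H} → run H
t=12: ready={F,H} → run H
t=13: ready={F,H} → run H
t=14: ready={F} → run F
t=15: ready={F} → run F
t=16: ready={F} → run F
t=17: ready={F} → run F
t=18: ready={F} → run F
t=19: (idle)
t=20: (idle)
t=21: (idle)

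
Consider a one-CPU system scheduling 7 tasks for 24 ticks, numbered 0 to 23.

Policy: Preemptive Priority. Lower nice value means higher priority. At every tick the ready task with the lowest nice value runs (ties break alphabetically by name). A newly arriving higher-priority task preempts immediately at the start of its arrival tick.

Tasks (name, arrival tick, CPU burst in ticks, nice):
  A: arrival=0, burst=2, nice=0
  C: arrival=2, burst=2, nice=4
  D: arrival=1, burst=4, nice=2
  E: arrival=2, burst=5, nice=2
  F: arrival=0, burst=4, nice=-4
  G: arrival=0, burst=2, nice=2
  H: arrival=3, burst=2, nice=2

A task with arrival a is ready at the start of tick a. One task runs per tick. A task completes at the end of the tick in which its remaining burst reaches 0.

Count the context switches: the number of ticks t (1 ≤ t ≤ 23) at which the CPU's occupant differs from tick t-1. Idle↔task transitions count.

t=0: ready={A,F,G} → run F
t=1: ready={A,D,F,G} → run F
t=2: ready={A,C,D,E,F,G} → run F
t=3: ready={A,C,D,E,F,G,H} → run F
t=4: ready={A,C,D,E,G,H} → run A
t=5: ready={A,C,D,E,G,H} → run A
t=6: ready={C,D,E,G,H} → run D
t=7: ready={C,D,E,G,H} → run D
t=8: ready={C,D,E,G,H} → run D
t=9: ready={C,D,E,G,H} → run D
t=10: ready={C,E,G,H} → run E
t=11: ready={C,E,G,H} → run E
t=12: ready={C,E,G,H} → run E
t=13: ready={C,E,G,H} → run E
t=14: ready={C,E,G,H} → run E
t=15: ready={C,G,H} → run G
t=16: ready={C,G,H} → run G
t=17: ready={C,H} → run H
t=18: ready={C,H} → run H
t=19: ready={C} → run C
t=20: ready={C} → run C
t=21: (idle)
t=22: (idle)
t=23: (idle)

context switches = 7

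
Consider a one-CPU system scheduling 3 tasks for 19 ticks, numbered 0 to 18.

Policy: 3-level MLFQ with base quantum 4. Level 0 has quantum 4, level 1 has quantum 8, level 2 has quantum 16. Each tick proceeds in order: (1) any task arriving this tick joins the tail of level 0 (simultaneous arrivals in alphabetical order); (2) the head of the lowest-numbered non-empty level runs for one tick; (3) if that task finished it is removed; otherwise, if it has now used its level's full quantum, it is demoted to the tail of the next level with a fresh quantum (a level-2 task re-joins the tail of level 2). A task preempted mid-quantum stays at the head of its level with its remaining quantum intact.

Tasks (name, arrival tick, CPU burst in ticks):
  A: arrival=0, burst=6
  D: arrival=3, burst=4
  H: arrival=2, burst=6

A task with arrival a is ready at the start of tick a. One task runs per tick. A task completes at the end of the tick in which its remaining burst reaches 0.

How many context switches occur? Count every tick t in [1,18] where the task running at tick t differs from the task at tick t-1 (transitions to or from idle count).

t=0: L0/L1/L2 = A/-/- → run A
t=1: L0/L1/L2 = A/-/- → run A
t=2: L0/L1/L2 = AH/-/- → run A
t=3: L0/L1/L2 = AHD/-/- → run A
t=4: L0/L1/L2 = HD/A/- → run H
t=5: L0/L1/L2 = HD/A/- → run H
t=6: L0/L1/L2 = HD/A/- → run H
t=7: L0/L1/L2 = HD/A/- → run H
t=8: L0/L1/L2 = D/AH/- → run D
t=9: L0/L1/L2 = D/AH/- → run D
t=10: L0/L1/L2 = D/AH/- → run D
t=11: L0/L1/L2 = D/AH/- → run D
t=12: L0/L1/L2 = -/AH/- → run A
t=13: L0/L1/L2 = -/AH/- → run A
t=14: L0/L1/L2 = -/H/- → run H
t=15: L0/L1/L2 = -/H/- → run H
t=16: (idle)
t=17: (idle)
t=18: (idle)

context switches = 5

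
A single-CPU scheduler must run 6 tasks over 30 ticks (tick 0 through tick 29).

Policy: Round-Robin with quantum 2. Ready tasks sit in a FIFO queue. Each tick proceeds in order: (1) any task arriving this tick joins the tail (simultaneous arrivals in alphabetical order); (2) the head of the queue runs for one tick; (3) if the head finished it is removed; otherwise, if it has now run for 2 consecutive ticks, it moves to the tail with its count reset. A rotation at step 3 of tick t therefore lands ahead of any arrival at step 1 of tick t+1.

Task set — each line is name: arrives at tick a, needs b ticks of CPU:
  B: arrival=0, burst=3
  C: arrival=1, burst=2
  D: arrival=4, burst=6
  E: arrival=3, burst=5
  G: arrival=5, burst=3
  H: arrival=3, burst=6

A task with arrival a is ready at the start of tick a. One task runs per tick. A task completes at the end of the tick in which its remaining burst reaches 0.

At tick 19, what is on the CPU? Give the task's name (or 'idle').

running at tick 19 = G

t=0: queue=[B] q_used=0 → run B
t=1: queue=[B,C] q_used=1 → run B
t=2: queue=[C,B] q_used=0 → run C
t=3: queue=[C,B,E,H] q_used=1 → run C
t=4: queue=[B,E,H,D] q_used=0 → run B
t=5: queue=[E,H,D,G] q_used=0 → run E
t=6: queue=[E,H,D,G] q_used=1 → run E
t=7: queue=[H,D,G,E] q_used=0 → run H
t=8: queue=[H,D,G,E] q_used=1 → run H
t=9: queue=[D,G,E,H] q_used=0 → run D
t=10: queue=[D,G,E,H] q_used=1 → run D
t=11: queue=[G,E,H,D] q_used=0 → run G
t=12: queue=[G,E,H,D] q_used=1 → run G
t=13: queue=[E,H,D,G] q_used=0 → run E
t=14: queue=[E,H,D,G] q_used=1 → run E
t=15: queue=[H,D,G,E] q_used=0 → run H
t=16: queue=[H,D,G,E] q_used=1 → run H
t=17: queue=[D,G,E,H] q_used=0 → run D
t=18: queue=[D,G,E,H] q_used=1 → run D
t=19: queue=[G,E,H,D] q_used=0 → run G
t=20: queue=[E,H,D] q_used=0 → run E
t=21: queue=[H,D] q_used=0 → run H
t=22: queue=[H,D] q_used=1 → run H
t=23: queue=[D] q_used=0 → run D
t=24: queue=[D] q_used=1 → run D
t=25: (idle)
t=26: (idle)
t=27: (idle)
t=28: (idle)
t=29: (idle)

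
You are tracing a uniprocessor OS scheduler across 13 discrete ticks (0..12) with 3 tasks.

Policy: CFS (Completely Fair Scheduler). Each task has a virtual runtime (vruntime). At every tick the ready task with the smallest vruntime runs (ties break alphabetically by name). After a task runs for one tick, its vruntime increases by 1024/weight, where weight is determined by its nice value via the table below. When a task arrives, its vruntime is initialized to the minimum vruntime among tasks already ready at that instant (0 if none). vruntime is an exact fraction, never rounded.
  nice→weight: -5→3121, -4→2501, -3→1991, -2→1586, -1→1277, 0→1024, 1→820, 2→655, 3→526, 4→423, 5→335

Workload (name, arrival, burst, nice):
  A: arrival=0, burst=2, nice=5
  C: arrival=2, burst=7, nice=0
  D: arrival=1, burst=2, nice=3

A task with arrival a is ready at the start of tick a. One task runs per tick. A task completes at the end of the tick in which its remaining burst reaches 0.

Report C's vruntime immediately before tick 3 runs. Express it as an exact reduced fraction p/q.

vruntime(C, start of tick 3) = 1359/335

t=0: vr[A=0] → run A
t=1: vr[A=1024/335 D=1024/335] → run A
t=2: vr[C=1024/335 D=1024/335] → run C
t=3: vr[C=1359/335 D=1024/335] → run D
t=4: vr[C=1359/335 D=440832/88105] → run C
t=5: vr[C=1694/335 D=440832/88105] → run D
t=6: vr[C=1694/335] → run C
t=7: vr[C=2029/335] → run C
t=8: vr[C=2364/335] → run C
t=9: vr[C=2699/335] → run C
t=10: vr[C=3034/335] → run C
t=11: (idle)
t=12: (idle)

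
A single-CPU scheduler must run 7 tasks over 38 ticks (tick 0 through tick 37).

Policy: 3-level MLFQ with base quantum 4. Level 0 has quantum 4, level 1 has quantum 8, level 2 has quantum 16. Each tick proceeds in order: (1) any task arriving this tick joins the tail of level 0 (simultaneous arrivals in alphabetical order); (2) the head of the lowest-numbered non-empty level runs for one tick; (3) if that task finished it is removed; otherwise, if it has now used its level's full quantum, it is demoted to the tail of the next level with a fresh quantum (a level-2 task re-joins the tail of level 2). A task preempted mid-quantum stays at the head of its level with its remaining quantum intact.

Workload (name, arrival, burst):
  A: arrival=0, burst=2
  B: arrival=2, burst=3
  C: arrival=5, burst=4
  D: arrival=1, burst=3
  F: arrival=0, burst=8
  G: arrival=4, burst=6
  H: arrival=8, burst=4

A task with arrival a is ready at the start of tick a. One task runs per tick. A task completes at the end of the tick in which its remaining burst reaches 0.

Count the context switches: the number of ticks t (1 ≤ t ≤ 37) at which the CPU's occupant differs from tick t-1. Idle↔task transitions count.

context switches = 9

t=0: L0/L1/L2 = AF/-/- → run A
t=1: L0/L1/L2 = AFD/-/- → run A
t=2: L0/L1/L2 = FDB/-/- → run F
t=3: L0/L1/L2 = FDB/-/- → run F
t=4: L0/L1/L2 = FDBG/-/- → run F
t=5: L0/L1/L2 = FDBGC/-/- → run F
t=6: L0/L1/L2 = DBGC/F/- → run D
t=7: L0/L1/L2 = DBGC/F/- → run D
t=8: L0/L1/L2 = DBGCH/F/- → run D
t=9: L0/L1/L2 = BGCH/F/- → run B
t=10: L0/L1/L2 = BGCH/F/- → run B
t=11: L0/L1/L2 = BGCH/F/- → run B
t=12: L0/L1/L2 = GCH/F/- → run G
t=13: L0/L1/L2 = GCH/F/- → run G
t=14: L0/L1/L2 = GCH/F/- → run G
t=15: L0/L1/L2 = GCH/F/- → run G
t=16: L0/L1/L2 = CH/FG/- → run C
t=17: L0/L1/L2 = CH/FG/- → run C
t=18: L0/L1/L2 = CH/FG/- → run C
t=19: L0/L1/L2 = CH/FG/- → run C
t=20: L0/L1/L2 = H/FG/- → run H
t=21: L0/L1/L2 = H/FG/- → run H
t=22: L0/L1/L2 = H/FG/- → run H
t=23: L0/L1/L2 = H/FG/- → run H
t=24: L0/L1/L2 = -/FG/- → run F
t=25: L0/L1/L2 = -/FG/- → run F
t=26: L0/L1/L2 = -/FG/- → run F
t=27: L0/L1/L2 = -/FG/- → run F
t=28: L0/L1/L2 = -/G/- → run G
t=29: L0/L1/L2 = -/G/- → run G
t=30: (idle)
t=31: (idle)
t=32: (idle)
t=33: (idle)
t=34: (idle)
t=35: (idle)
t=36: (idle)
t=37: (idle)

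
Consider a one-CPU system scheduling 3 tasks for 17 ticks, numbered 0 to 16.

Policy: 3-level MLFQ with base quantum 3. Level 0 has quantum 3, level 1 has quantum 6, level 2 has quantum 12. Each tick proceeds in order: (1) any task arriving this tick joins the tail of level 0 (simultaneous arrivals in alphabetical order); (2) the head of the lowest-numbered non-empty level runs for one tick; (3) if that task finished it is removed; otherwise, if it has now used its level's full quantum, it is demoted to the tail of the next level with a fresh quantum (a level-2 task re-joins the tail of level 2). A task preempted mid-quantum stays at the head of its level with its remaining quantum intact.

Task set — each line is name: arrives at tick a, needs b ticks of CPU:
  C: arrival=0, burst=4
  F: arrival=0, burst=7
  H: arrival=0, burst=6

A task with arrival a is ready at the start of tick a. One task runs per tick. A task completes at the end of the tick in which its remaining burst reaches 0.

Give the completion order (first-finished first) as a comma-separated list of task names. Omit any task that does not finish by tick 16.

completion order = C, F, H

t=0: L0/L1/L2 = CFH/-/- → run C
t=1: L0/L1/L2 = CFH/-/- → run C
t=2: L0/L1/L2 = CFH/-/- → run C
t=3: L0/L1/L2 = FH/C/- → run F
t=4: L0/L1/L2 = FH/C/- → run F
t=5: L0/L1/L2 = FH/C/- → run F
t=6: L0/L1/L2 = H/CF/- → run H
t=7: L0/L1/L2 = H/CF/- → run H
t=8: L0/L1/L2 = H/CF/- → run H
t=9: L0/L1/L2 = -/CFH/- → run C
t=10: L0/L1/L2 = -/FH/- → run F
t=11: L0/L1/L2 = -/FH/- → run F
t=12: L0/L1/L2 = -/FH/- → run F
t=13: L0/L1/L2 = -/FH/- → run F
t=14: L0/L1/L2 = -/H/- → run H
t=15: L0/L1/L2 = -/H/- → run H
t=16: L0/L1/L2 = -/H/- → run H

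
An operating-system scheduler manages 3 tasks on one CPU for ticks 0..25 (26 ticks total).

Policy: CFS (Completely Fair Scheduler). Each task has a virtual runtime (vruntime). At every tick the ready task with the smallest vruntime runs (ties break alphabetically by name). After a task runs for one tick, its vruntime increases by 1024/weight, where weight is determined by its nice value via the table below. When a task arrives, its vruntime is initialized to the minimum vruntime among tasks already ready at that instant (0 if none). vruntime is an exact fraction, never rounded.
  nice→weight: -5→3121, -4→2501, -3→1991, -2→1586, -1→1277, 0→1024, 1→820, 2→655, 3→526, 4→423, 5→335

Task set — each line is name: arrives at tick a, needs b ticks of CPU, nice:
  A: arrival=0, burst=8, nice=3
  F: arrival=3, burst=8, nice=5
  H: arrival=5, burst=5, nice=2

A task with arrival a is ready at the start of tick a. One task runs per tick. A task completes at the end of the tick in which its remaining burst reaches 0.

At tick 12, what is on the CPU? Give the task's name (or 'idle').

t=0: vr[A=0] → run A
t=1: vr[A=512/263] → run A
t=2: vr[A=1024/263] → run A
t=3: vr[A=1536/263 F=1536/263] → run A
t=4: vr[A=2048/263 F=1536/263] → run F
t=5: vr[A=2048/263 F=783872/88105 H=2048/263] → run A
t=6: vr[A=2560/263 F=783872/88105 H=2048/263] → run H
t=7: vr[A=2560/263 F=783872/88105 H=1610752/172265] → run F
t=8: vr[A=2560/263 F=1053184/88105 H=1610752/172265] → run H
t=9: vr[A=2560/263 F=1053184/88105 H=1880064/172265] → run A
t=10: vr[A=3072/263 F=1053184/88105 H=1880064/172265] → run H
t=11: vr[A=3072/263 F=1053184/88105 H=2149376/172265] → run A
t=12: vr[A=3584/263 F=1053184/88105 H=2149376/172265] → run F
t=13: vr[A=3584/263 F=1322496/88105 H=2149376/172265] → run H
t=14: vr[A=3584/263 F=1322496/88105 H=2418688/172265] → run A
t=15: vr[F=1322496/88105 H=2418688/172265] → run H
t=16: vr[F=1322496/88105] → run F
t=17: vr[F=1591808/88105] → run F
t=18: vr[F=372224/17621] → run F
t=19: vr[F=2130432/88105] → run F
t=20: vr[F=2399744/88105] → run F
t=21: (idle)
t=22: (idle)
t=23: (idle)
t=24: (idle)
t=25: (idle)

running at tick 12 = F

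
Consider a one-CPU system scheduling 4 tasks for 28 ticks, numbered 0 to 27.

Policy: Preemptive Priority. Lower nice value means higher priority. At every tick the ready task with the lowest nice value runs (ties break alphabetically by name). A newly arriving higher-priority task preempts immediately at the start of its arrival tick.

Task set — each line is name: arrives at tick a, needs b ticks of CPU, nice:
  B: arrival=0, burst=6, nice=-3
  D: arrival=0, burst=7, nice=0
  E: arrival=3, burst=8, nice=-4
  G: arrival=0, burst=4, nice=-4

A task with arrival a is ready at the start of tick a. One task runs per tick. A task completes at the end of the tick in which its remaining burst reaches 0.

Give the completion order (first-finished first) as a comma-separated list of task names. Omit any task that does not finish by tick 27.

completion order = E, G, B, D

t=0: ready={B,D,G} → run G
t=1: ready={B,D,G} → run G
t=2: ready={B,D,G} → run G
t=3: ready={B,D,E,G} → run E
t=4: ready={B,D,E,G} → run E
t=5: ready={B,D,E,G} → run E
t=6: ready={B,D,E,G} → run E
t=7: ready={B,D,E,G} → run E
t=8: ready={B,D,E,G} → run E
t=9: ready={B,D,E,G} → run E
t=10: ready={B,D,E,G} → run E
t=11: ready={B,D,G} → run G
t=12: ready={B,D} → run B
t=13: ready={B,D} → run B
t=14: ready={B,D} → run B
t=15: ready={B,D} → run B
t=16: ready={B,D} → run B
t=17: ready={B,D} → run B
t=18: ready={D} → run D
t=19: ready={D} → run D
t=20: ready={D} → run D
t=21: ready={D} → run D
t=22: ready={D} → run D
t=23: ready={D} → run D
t=24: ready={D} → run D
t=25: (idle)
t=26: (idle)
t=27: (idle)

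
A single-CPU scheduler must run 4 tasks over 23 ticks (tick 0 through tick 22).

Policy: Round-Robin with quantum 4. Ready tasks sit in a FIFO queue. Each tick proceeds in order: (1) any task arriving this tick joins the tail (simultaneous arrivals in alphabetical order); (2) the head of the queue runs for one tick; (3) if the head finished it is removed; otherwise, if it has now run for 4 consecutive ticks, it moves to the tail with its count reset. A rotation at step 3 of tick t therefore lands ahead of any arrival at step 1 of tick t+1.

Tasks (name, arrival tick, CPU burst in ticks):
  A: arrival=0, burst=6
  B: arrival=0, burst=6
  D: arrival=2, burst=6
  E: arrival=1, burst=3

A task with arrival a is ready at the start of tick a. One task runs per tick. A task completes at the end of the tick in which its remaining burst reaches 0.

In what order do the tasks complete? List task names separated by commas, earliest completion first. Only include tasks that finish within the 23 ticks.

completion order = E, A, B, D

t=0: queue=[A,B] q_used=0 → run A
t=1: queue=[A,B,E] q_used=1 → run A
t=2: queue=[A,B,E,D] q_used=2 → run A
t=3: queue=[A,B,E,D] q_used=3 → run A
t=4: queue=[B,E,D,A] q_used=0 → run B
t=5: queue=[B,E,D,A] q_used=1 → run B
t=6: queue=[B,E,D,A] q_used=2 → run B
t=7: queue=[B,E,D,A] q_used=3 → run B
t=8: queue=[E,D,A,B] q_used=0 → run E
t=9: queue=[E,D,A,B] q_used=1 → run E
t=10: queue=[E,D,A,B] q_used=2 → run E
t=11: queue=[D,A,B] q_used=0 → run D
t=12: queue=[D,A,B] q_used=1 → run D
t=13: queue=[D,A,B] q_used=2 → run D
t=14: queue=[D,A,B] q_used=3 → run D
t=15: queue=[A,B,D] q_used=0 → run A
t=16: queue=[A,B,D] q_used=1 → run A
t=17: queue=[B,D] q_used=0 → run B
t=18: queue=[B,D] q_used=1 → run B
t=19: queue=[D] q_used=0 → run D
t=20: queue=[D] q_used=1 → run D
t=21: (idle)
t=22: (idle)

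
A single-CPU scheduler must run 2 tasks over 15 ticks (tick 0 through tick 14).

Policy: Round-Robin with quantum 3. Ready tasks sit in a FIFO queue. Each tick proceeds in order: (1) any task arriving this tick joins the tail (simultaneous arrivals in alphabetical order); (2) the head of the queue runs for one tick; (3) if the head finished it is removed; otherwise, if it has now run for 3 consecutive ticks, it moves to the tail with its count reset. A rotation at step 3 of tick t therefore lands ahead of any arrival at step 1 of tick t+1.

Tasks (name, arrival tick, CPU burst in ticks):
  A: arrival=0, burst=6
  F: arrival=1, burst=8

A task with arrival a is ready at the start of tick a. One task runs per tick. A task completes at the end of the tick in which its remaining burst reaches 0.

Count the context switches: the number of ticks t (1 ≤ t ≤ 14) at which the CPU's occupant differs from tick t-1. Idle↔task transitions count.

t=0: queue=[A] q_used=0 → run A
t=1: queue=[A,F] q_used=1 → run A
t=2: queue=[A,F] q_used=2 → run A
t=3: queue=[F,A] q_used=0 → run F
t=4: queue=[F,A] q_used=1 → run F
t=5: queue=[F,A] q_used=2 → run F
t=6: queue=[A,F] q_used=0 → run A
t=7: queue=[A,F] q_used=1 → run A
t=8: queue=[A,F] q_used=2 → run A
t=9: queue=[F] q_used=0 → run F
t=10: queue=[F] q_used=1 → run F
t=11: queue=[F] q_used=2 → run F
t=12: queue=[F] q_used=0 → run F
t=13: queue=[F] q_used=1 → run F
t=14: (idle)

context switches = 4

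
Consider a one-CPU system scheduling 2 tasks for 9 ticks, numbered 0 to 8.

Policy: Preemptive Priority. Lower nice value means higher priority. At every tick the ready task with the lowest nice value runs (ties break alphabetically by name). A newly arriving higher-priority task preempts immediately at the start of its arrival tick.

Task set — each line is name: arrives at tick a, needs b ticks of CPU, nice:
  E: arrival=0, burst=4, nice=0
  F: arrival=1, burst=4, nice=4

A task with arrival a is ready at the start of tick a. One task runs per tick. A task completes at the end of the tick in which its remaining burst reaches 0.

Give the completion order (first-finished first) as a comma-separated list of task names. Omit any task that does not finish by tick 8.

t=0: ready={E} → run E
t=1: ready={E,F} → run E
t=2: ready={E,F} → run E
t=3: ready={E,F} → run E
t=4: ready={F} → run F
t=5: ready={F} → run F
t=6: ready={F} → run F
t=7: ready={F} → run F
t=8: (idle)

completion order = E, F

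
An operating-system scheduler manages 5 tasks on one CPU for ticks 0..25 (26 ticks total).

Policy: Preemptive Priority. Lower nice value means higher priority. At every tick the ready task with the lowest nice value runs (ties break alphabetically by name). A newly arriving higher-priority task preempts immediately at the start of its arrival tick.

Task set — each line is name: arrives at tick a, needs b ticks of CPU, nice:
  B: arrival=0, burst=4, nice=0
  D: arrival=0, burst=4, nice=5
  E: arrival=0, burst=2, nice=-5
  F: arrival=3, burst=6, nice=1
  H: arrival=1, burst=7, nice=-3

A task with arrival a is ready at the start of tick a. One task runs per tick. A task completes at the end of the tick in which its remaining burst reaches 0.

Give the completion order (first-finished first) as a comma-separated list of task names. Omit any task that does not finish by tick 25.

t=0: ready={B,D,E} → run E
t=1: ready={B,D,E,H} → run E
t=2: ready={B,D,H} → run H
t=3: ready={B,D,F,H} → run H
t=4: ready={B,D,F,H} → run H
t=5: ready={B,D,F,H} → run H
t=6: ready={B,D,F,H} → run H
t=7: ready={B,D,F,H} → run H
t=8: ready={B,D,F,H} → run H
t=9: ready={B,D,F} → run B
t=10: ready={B,D,F} → run B
t=11: ready={B,D,F} → run B
t=12: ready={B,D,F} → run B
t=13: ready={D,F} → run F
t=14: ready={D,F} → run F
t=15: ready={D,F} → run F
t=16: ready={D,F} → run F
t=17: ready={D,F} → run F
t=18: ready={D,F} → run F
t=19: ready={D} → run D
t=20: ready={D} → run D
t=21: ready={D} → run D
t=22: ready={D} → run D
t=23: (idle)
t=24: (idle)
t=25: (idle)

completion order = E, H, B, F, D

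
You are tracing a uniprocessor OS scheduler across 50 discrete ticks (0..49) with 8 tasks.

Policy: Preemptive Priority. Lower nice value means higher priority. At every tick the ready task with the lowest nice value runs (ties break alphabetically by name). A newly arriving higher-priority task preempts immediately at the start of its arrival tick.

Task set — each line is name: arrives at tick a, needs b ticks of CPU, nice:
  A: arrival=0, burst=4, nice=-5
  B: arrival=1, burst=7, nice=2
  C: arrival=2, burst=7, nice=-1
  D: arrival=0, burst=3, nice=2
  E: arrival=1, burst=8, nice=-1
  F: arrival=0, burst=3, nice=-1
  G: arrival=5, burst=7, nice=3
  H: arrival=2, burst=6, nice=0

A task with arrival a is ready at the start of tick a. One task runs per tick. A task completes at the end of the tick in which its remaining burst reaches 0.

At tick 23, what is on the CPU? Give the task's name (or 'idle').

t=0: ready={A,D,F} → run A
t=1: ready={A,B,D,E,F} → run A
t=2: ready={A,B,C,D,E,F,H} → run A
t=3: ready={A,B,C,D,E,F,H} → run A
t=4: ready={B,C,D,E,F,H} → run C
t=5: ready={B,C,D,E,F,G,H} → run C
t=6: ready={B,C,D,E,F,G,H} → run C
t=7: ready={B,C,D,E,F,G,H} → run C
t=8: ready={B,C,D,E,F,G,H} → run C
t=9: ready={B,C,D,E,F,G,H} → run C
t=10: ready={B,C,D,E,F,G,H} → run C
t=11: ready={B,D,E,F,G,H} → run E
t=12: ready={B,D,E,F,G,H} → run E
t=13: ready={B,D,E,F,G,H} → run E
t=14: ready={B,D,E,F,G,H} → run E
t=15: ready={B,D,E,F,G,H} → run E
t=16: ready={B,D,E,F,G,H} → run E
t=17: ready={B,D,E,F,G,H} → run E
t=18: ready={B,D,E,F,G,H} → run E
t=19: ready={B,D,F,G,H} → run F
t=20: ready={B,D,F,G,H} → run F
t=21: ready={B,D,F,G,H} → run F
t=22: ready={B,D,G,H} → run H
t=23: ready={B,D,G,H} → run H
t=24: ready={B,D,G,H} → run H
t=25: ready={B,D,G,H} → run H
t=26: ready={B,D,G,H} → run H
t=27: ready={B,D,G,H} → run H
t=28: ready={B,D,G} → run B
t=29: ready={B,D,G} → run B
t=30: ready={B,D,G} → run B
t=31: ready={B,D,G} → run B
t=32: ready={B,D,G} → run B
t=33: ready={B,D,G} → run B
t=34: ready={B,D,G} → run B
t=35: ready={D,G} → run D
t=36: ready={D,G} → run D
t=37: ready={D,G} → run D
t=38: ready={G} → run G
t=39: ready={G} → run G
t=40: ready={G} → run G
t=41: ready={G} → run G
t=42: ready={G} → run G
t=43: ready={G} → run G
t=44: ready={G} → run G
t=45: (idle)
t=46: (idle)
t=47: (idle)
t=48: (idle)
t=49: (idle)

running at tick 23 = H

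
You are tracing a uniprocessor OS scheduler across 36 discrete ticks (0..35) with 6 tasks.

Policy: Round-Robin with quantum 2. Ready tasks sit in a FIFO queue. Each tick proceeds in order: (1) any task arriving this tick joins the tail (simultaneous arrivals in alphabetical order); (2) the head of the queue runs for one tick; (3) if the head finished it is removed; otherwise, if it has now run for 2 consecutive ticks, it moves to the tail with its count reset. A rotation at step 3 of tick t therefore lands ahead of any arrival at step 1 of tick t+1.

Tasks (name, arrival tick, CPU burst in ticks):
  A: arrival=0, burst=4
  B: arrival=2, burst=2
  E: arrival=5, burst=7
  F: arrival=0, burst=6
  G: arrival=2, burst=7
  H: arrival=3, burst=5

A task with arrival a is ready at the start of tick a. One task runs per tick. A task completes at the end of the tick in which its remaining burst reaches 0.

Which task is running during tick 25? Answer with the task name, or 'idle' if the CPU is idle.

t=0: queue=[A,F] q_used=0 → run A
t=1: queue=[A,F] q_used=1 → run A
t=2: queue=[F,A,B,G] q_used=0 → run F
t=3: queue=[F,A,B,G,H] q_used=1 → run F
t=4: queue=[A,B,G,H,F] q_used=0 → run A
t=5: queue=[A,B,G,H,F,E] q_used=1 → run A
t=6: queue=[B,G,H,F,E] q_used=0 → run B
t=7: queue=[B,G,H,F,E] q_used=1 → run B
t=8: queue=[G,H,F,E] q_used=0 → run G
t=9: queue=[G,H,F,E] q_used=1 → run G
t=10: queue=[H,F,E,G] q_used=0 → run H
t=11: queue=[H,F,E,G] q_used=1 → run H
t=12: queue=[F,E,G,H] q_used=0 → run F
t=13: queue=[F,E,G,H] q_used=1 → run F
t=14: queue=[E,G,H,F] q_used=0 → run E
t=15: queue=[E,G,H,F] q_used=1 → run E
t=16: queue=[G,H,F,E] q_used=0 → run G
t=17: queue=[G,H,F,E] q_used=1 → run G
t=18: queue=[H,F,E,G] q_used=0 → run H
t=19: queue=[H,F,E,G] q_used=1 → run H
t=20: queue=[F,E,G,H] q_used=0 → run F
t=21: queue=[F,E,G,H] q_used=1 → run F
t=22: queue=[E,G,H] q_used=0 → run E
t=23: queue=[E,G,H] q_used=1 → run E
t=24: queue=[G,H,E] q_used=0 → run G
t=25: queue=[G,H,E] q_used=1 → run G
t=26: queue=[H,E,G] q_used=0 → run H
t=27: queue=[E,G] q_used=0 → run E
t=28: queue=[E,G] q_used=1 → run E
t=29: queue=[G,E] q_used=0 → run G
t=30: queue=[E] q_used=0 → run E
t=31: (idle)
t=32: (idle)
t=33: (idle)
t=34: (idle)
t=35: (idle)

running at tick 25 = G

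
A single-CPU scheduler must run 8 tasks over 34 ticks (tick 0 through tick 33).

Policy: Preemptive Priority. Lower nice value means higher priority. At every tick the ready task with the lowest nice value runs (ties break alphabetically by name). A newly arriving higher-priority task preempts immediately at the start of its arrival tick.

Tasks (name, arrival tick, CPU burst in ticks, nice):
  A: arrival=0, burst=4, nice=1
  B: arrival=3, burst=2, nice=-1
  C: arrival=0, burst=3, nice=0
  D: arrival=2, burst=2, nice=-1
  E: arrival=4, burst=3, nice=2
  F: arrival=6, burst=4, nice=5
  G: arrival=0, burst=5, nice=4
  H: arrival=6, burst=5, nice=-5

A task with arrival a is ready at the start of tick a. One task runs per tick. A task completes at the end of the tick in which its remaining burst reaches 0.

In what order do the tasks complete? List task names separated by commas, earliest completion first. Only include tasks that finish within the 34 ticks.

completion order = B, D, H, C, A, E, G, F

t=0: ready={A,C,G} → run C
t=1: ready={A,C,G} → run C
t=2: ready={A,C,D,G} → run D
t=3: ready={A,B,C,D,G} → run B
t=4: ready={A,B,C,D,E,G} → run B
t=5: ready={A,C,D,E,G} → run D
t=6: ready={A,C,E,F,G,H} → run H
t=7: ready={A,C,E,F,G,H} → run H
t=8: ready={A,C,E,F,G,H} → run H
t=9: ready={A,C,E,F,G,H} → run H
t=10: ready={A,C,E,F,G,H} → run H
t=11: ready={A,C,E,F,G} → run C
t=12: ready={A,E,F,G} → run A
t=13: ready={A,E,F,G} → run A
t=14: ready={A,E,F,G} → run A
t=15: ready={A,E,F,G} → run A
t=16: ready={E,F,G} → run E
t=17: ready={E,F,G} → run E
t=18: ready={E,F,G} → run E
t=19: ready={F,G} → run G
t=20: ready={F,G} → run G
t=21: ready={F,G} → run G
t=22: ready={F,G} → run G
t=23: ready={F,G} → run G
t=24: ready={F} → run F
t=25: ready={F} → run F
t=26: ready={F} → run F
t=27: ready={F} → run F
t=28: (idle)
t=29: (idle)
t=30: (idle)
t=31: (idle)
t=32: (idle)
t=33: (idle)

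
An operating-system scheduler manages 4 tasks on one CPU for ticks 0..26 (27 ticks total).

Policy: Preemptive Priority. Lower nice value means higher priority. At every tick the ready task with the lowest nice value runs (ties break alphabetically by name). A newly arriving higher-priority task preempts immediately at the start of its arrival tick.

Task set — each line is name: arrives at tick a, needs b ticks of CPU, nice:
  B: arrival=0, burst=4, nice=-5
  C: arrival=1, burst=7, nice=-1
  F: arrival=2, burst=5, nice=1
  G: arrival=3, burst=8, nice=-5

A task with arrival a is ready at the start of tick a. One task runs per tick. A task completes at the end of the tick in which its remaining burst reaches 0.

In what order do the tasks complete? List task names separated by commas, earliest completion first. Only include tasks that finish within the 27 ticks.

t=0: ready={B} → run B
t=1: ready={B,C} → run B
t=2: ready={B,C,F} → run B
t=3: ready={B,C,F,G} → run B
t=4: ready={C,F,G} → run G
t=5: ready={C,F,G} → run G
t=6: ready={C,F,G} → run G
t=7: ready={C,F,G} → run G
t=8: ready={C,F,G} → run G
t=9: ready={C,F,G} → run G
t=10: ready={C,F,G} → run G
t=11: ready={C,F,G} → run G
t=12: ready={C,F} → run C
t=13: ready={C,F} → run C
t=14: ready={C,F} → run C
t=15: ready={C,F} → run C
t=16: ready={C,F} → run C
t=17: ready={C,F} → run C
t=18: ready={C,F} → run C
t=19: ready={F} → run F
t=20: ready={F} → run F
t=21: ready={F} → run F
t=22: ready={F} → run F
t=23: ready={F} → run F
t=24: (idle)
t=25: (idle)
t=26: (idle)

completion order = B, G, C, F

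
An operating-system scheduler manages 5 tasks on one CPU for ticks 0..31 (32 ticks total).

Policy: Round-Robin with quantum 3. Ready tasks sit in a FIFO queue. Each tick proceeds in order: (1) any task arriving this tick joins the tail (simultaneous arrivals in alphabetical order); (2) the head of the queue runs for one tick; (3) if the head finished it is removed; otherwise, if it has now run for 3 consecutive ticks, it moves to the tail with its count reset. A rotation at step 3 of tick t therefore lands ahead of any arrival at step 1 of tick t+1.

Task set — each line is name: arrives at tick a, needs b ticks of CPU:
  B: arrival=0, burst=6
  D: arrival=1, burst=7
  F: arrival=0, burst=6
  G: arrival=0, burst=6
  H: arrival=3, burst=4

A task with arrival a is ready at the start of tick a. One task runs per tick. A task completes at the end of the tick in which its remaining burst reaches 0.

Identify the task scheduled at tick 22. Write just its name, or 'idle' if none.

t=0: queue=[B,F,G] q_used=0 → run B
t=1: queue=[B,F,G,D] q_used=1 → run B
t=2: queue=[B,F,G,D] q_used=2 → run B
t=3: queue=[F,G,D,B,H] q_used=0 → run F
t=4: queue=[F,G,D,B,H] q_used=1 → run F
t=5: queue=[F,G,D,B,H] q_used=2 → run F
t=6: queue=[G,D,B,H,F] q_used=0 → run G
t=7: queue=[G,D,B,H,F] q_used=1 → run G
t=8: queue=[G,D,B,H,F] q_used=2 → run G
t=9: queue=[D,B,H,F,G] q_used=0 → run D
t=10: queue=[D,B,H,F,G] q_used=1 → run D
t=11: queue=[D,B,H,F,G] q_used=2 → run D
t=12: queue=[B,H,F,G,D] q_used=0 → run B
t=13: queue=[B,H,F,G,D] q_used=1 → run B
t=14: queue=[B,H,F,G,D] q_used=2 → run B
t=15: queue=[H,F,G,D] q_used=0 → run H
t=16: queue=[H,F,G,D] q_used=1 → run H
t=17: queue=[H,F,G,D] q_used=2 → run H
t=18: queue=[F,G,D,H] q_used=0 → run F
t=19: queue=[F,G,D,H] q_used=1 → run F
t=20: queue=[F,G,D,H] q_used=2 → run F
t=21: queue=[G,D,H] q_used=0 → run G
t=22: queue=[G,D,H] q_used=1 → run G
t=23: queue=[G,D,H] q_used=2 → run G
t=24: queue=[D,H] q_used=0 → run D
t=25: queue=[D,H] q_used=1 → run D
t=26: queue=[D,H] q_used=2 → run D
t=27: queue=[H,D] q_used=0 → run H
t=28: queue=[D] q_used=0 → run D
t=29: (idle)
t=30: (idle)
t=31: (idle)

running at tick 22 = G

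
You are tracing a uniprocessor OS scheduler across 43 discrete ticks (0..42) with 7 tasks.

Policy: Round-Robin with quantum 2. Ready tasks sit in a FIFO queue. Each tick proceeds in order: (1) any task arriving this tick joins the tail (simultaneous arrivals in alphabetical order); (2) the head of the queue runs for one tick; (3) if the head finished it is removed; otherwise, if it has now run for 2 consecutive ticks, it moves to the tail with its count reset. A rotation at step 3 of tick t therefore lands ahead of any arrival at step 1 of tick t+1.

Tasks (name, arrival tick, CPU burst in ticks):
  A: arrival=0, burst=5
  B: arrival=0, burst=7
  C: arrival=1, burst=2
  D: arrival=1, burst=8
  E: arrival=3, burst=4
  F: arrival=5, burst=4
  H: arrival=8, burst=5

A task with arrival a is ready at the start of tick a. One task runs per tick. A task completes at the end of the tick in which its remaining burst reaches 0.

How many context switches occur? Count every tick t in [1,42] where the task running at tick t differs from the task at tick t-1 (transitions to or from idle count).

t=0: queue=[A,B] q_used=0 → run A
t=1: queue=[A,B,C,D] q_used=1 → run A
t=2: queue=[B,C,D,A] q_used=0 → run B
t=3: queue=[B,C,D,A,E] q_used=1 → run B
t=4: queue=[C,D,A,E,B] q_used=0 → run C
t=5: queue=[C,D,A,E,B,F] q_used=1 → run C
t=6: queue=[D,A,E,B,F] q_used=0 → run D
t=7: queue=[D,A,E,B,F] q_used=1 → run D
t=8: queue=[A,E,B,F,D,H] q_used=0 → run A
t=9: queue=[A,E,B,F,D,H] q_used=1 → run A
t=10: queue=[E,B,F,D,H,A] q_used=0 → run E
t=11: queue=[E,B,F,D,H,A] q_used=1 → run E
t=12: queue=[B,F,D,H,A,E] q_used=0 → run B
t=13: queue=[B,F,D,H,A,E] q_used=1 → run B
t=14: queue=[F,D,H,A,E,B] q_used=0 → run F
t=15: queue=[F,D,H,A,E,B] q_used=1 → run F
t=16: queue=[D,H,A,E,B,F] q_used=0 → run D
t=17: queue=[D,H,A,E,B,F] q_used=1 → run D
t=18: queue=[H,A,E,B,F,D] q_used=0 → run H
t=19: queue=[H,A,E,B,F,D] q_used=1 → run H
t=20: queue=[A,E,B,F,D,H] q_used=0 → run A
t=21: queue=[E,B,F,D,H] q_used=0 → run E
t=22: queue=[E,B,F,D,H] q_used=1 → run E
t=23: queue=[B,F,D,H] q_used=0 → run B
t=24: queue=[B,F,D,H] q_used=1 → run B
t=25: queue=[F,D,H,B] q_used=0 → run F
t=26: queue=[F,D,H,B] q_used=1 → run F
t=27: queue=[D,H,B] q_used=0 → run D
t=28: queue=[D,H,B] q_used=1 → run D
t=29: queue=[H,B,D] q_used=0 → run H
t=30: queue=[H,B,D] q_used=1 → run H
t=31: queue=[B,D,H] q_used=0 → run B
t=32: queue=[D,H] q_used=0 → run D
t=33: queue=[D,H] q_used=1 → run D
t=34: queue=[H] q_used=0 → run H
t=35: (idle)
t=36: (idle)
t=37: (idle)
t=38: (idle)
t=39: (idle)
t=40: (idle)
t=41: (idle)
t=42: (idle)

context switches = 19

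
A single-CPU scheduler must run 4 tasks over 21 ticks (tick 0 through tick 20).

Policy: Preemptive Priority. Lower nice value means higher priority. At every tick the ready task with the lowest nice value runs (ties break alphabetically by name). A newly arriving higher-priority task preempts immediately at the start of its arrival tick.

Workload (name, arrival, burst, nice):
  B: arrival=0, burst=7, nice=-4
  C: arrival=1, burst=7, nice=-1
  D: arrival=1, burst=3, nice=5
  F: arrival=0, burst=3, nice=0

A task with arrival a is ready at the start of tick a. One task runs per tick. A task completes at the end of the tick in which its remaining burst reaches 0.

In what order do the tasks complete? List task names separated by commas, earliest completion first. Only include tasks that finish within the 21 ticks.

t=0: ready={B,F} → run B
t=1: ready={B,C,D,F} → run B
t=2: ready={B,C,D,F} → run B
t=3: ready={B,C,D,F} → run B
t=4: ready={B,C,D,F} → run B
t=5: ready={B,C,D,F} → run B
t=6: ready={B,C,D,F} → run B
t=7: ready={C,D,F} → run C
t=8: ready={C,D,F} → run C
t=9: ready={C,D,F} → run C
t=10: ready={C,D,F} → run C
t=11: ready={C,D,F} → run C
t=12: ready={C,D,F} → run C
t=13: ready={C,D,F} → run C
t=14: ready={D,F} → run F
t=15: ready={D,F} → run F
t=16: ready={D,F} → run F
t=17: ready={D} → run D
t=18: ready={D} → run D
t=19: ready={D} → run D
t=20: (idle)

completion order = B, C, F, D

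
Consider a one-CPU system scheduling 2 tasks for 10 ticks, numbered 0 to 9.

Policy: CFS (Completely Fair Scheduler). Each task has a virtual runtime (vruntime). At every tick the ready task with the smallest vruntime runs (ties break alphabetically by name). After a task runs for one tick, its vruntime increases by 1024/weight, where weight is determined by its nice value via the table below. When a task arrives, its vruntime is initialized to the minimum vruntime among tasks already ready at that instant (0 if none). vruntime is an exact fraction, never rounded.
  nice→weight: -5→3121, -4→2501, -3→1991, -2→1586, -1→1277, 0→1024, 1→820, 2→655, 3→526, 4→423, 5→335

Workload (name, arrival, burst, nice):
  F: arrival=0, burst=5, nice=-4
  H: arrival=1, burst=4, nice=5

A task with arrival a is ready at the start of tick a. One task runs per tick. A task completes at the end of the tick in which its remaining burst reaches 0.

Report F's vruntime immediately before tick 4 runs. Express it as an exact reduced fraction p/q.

vruntime(F, start of tick 4) = 3072/2501

t=0: vr[F=0] → run F
t=1: vr[F=1024/2501 H=1024/2501] → run F
t=2: vr[F=2048/2501 H=1024/2501] → run H
t=3: vr[F=2048/2501 H=2904064/837835] → run F
t=4: vr[F=3072/2501 H=2904064/837835] → run F
t=5: vr[F=4096/2501 H=2904064/837835] → run F
t=6: vr[H=2904064/837835] → run H
t=7: vr[H=5465088/837835] → run H
t=8: vr[H=8026112/837835] → run H
t=9: (idle)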